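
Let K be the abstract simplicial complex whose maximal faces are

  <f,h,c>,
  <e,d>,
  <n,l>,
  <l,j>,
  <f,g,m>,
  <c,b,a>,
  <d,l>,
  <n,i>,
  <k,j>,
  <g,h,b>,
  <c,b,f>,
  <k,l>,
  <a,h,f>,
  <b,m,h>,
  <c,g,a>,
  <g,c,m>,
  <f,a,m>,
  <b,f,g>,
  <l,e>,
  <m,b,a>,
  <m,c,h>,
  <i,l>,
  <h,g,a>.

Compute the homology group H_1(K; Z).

Take the total order a < b < c < d < e < f < g < h < i < j < k < l < m < n on the vertex set. Then K (dimension 2) consists of the simplices:

  0-simplices (14): a, b, c, d, e, f, g, h, i, j, k, l, m, n
  1-simplices (30): ab, ac, af, ag, ah, am, bc, bf, bg, bh, bm, cf, cg, ch, cm, de, dl, el, fg, fh, fm, gh, gm, hm, il, in, jk, jl, kl, ln
  2-simplices (14): abc, abm, acg, afh, afm, agh, bcf, bfg, bgh, bhm, cfh, cgm, chm, fgm

giving chain groups C_0 ≅ Z^14, C_1 ≅ Z^30, C_2 ≅ Z^14.

∂_1: C_1 → C_0 sends each edge [p,q] (with p < q) to q − p. For instance
  ∂dl = l − d.
This gives a 14×30 integer matrix of rank 12; reducing to Smith normal form yields diagonal entries (1,1,1,1,1,1,1,1,1,1,1,1).

The boundary map ∂_2: C_2 → C_1 sends each 2-simplex [p,q,r] to [q,r] − [p,r] + [p,q]. For instance
  ∂afm = fm − am + af,
  ∂chm = hm − cm + ch.
The resulting 30×14 matrix has rank 13, and its Smith normal form has invariant factors (1,1,1,1,1,1,1,1,1,1,1,1,1).

From H_k ≅ ker(∂_k) / im(∂_{k+1}) we obtain:

  H_1: rank ker ∂_1 − rank ∂_2 = (30 − 12) − 13 = 5, and the invariant factors of ∂_2 are all 1, so H_1 ≅ Z^5.

(K is a triangulation of the disjoint union of the torus T^2 and a wedge of 3 circles.)

H_1 ≅ Z^5.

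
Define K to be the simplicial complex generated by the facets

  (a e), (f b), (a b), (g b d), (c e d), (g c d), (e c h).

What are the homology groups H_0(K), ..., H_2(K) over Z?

H_0 = Z,  H_1 = Z,  H_2 = 0.

We work with the vertex ordering a < b < c < d < e < f < g < h. The simplices of K, each written with vertices in increasing order, are:

  0-simplices (8): a, b, c, d, e, f, g, h
  1-simplices (12): ab, ae, bd, bf, bg, cd, ce, cg, ch, de, dg, eh
  2-simplices (4): bdg, cde, cdg, ceh

giving chain groups C_0 ≅ Z^8, C_1 ≅ Z^12, C_2 ≅ Z^4.

∂_1: C_1 → C_0 maps an edge to its endpoints' difference, ∂[p,q] = q − p.
This gives a 8×12 integer matrix of rank 7; reducing to Smith normal form yields diagonal entries (1,1,1,1,1,1,1).

Boundary ∂_2: C_2 → C_1 maps a triangle to the signed sum of its edges. For instance
  ∂cdg = dg − cg + cd,
  ∂ceh = eh − ch + ce.
This gives a 12×4 integer matrix of rank 4; reducing to Smith normal form yields diagonal entries (1,1,1,1).

Reading off H_k = ker ∂_k / im ∂_{k+1}:

  H_0: rank C_0 − rank ∂_1 = 8 − 7 = 1, and the invariant factors of ∂_1 are all 1, so H_0 ≅ Z.
  H_1: rank ker ∂_1 − rank ∂_2 = (12 − 7) − 4 = 1, and the invariant factors of ∂_2 are all 1, so H_1 ≅ Z.
  H_2: rank ker ∂_2 − rank ∂_3 = (4 − 4) − 0 = 0, and there is no ∂_3, so H_2 ≅ 0.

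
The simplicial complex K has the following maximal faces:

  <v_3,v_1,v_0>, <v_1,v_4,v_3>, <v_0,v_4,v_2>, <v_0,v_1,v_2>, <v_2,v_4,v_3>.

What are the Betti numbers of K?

Order the vertices as v_0 < v_1 < v_2 < v_3 < v_4. Listing each simplex with vertices in this order, K has dimension 2 with simplices:

  0-simplices (5): [v_0], [v_1], [v_2], [v_3], [v_4]
  1-simplices (10): [v_0,v_1], [v_0,v_2], [v_0,v_3], [v_0,v_4], [v_1,v_2], [v_1,v_3], [v_1,v_4], [v_2,v_3], [v_2,v_4], [v_3,v_4]
  2-simplices (5): [v_0,v_1,v_2], [v_0,v_1,v_3], [v_0,v_2,v_4], [v_1,v_3,v_4], [v_2,v_3,v_4]

giving chain groups C_0 ≅ Z^5, C_1 ≅ Z^10, C_2 ≅ Z^5.

The boundary map ∂_1: C_1 → C_0 is given by ∂[p,q] = [q] − [p]. For instance
  ∂[v_3,v_4] = [v_4] − [v_3].
The resulting 5×10 matrix has rank 4, and its Smith normal form has invariant factors (1,1,1,1).

∂_2: C_2 → C_1 maps a triangle to the signed sum of its edges. For instance
  ∂[v_0,v_2,v_4] = [v_2,v_4] − [v_0,v_4] + [v_0,v_2],
  ∂[v_0,v_1,v_2] = [v_1,v_2] − [v_0,v_2] + [v_0,v_1].
The resulting 10×5 matrix has rank 5, and its Smith normal form has invariant factors (1,1,1,1,1).

Reading off H_k = ker ∂_k / im ∂_{k+1}:

  H_0: rank C_0 − rank ∂_1 = 5 − 4 = 1, and the invariant factors of ∂_1 are all 1, so H_0 ≅ Z.
  H_1: rank ker ∂_1 − rank ∂_2 = (10 − 4) − 5 = 1, and the invariant factors of ∂_2 are all 1, so H_1 ≅ Z.
  H_2: rank ker ∂_2 − rank ∂_3 = (5 − 5) − 0 = 0, and there is no ∂_3, so H_2 ≅ 0.

Hence the Betti numbers are b_0 = 1, b_1 = 1, b_2 = 0.

b_0 = 1, b_1 = 1, b_2 = 0.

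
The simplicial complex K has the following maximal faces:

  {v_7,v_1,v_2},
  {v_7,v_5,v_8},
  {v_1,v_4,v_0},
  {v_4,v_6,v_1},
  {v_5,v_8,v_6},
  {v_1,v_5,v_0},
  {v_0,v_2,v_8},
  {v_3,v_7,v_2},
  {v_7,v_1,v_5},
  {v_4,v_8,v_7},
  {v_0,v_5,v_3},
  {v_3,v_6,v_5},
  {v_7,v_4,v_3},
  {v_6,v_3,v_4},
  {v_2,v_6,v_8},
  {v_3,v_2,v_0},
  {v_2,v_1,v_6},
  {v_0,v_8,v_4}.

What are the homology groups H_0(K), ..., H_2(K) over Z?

H_0 = Z,  H_1 = Z^2,  H_2 = Z.

Fix the vertex order v_0 < v_1 < v_2 < v_3 < v_4 < v_5 < v_6 < v_7 < v_8 and write every simplex with vertices in increasing order. Then dim K = 2 and the simplices of K are:

  0-simplices (9): [v_0], [v_1], [v_2], [v_3], [v_4], [v_5], [v_6], [v_7], [v_8]
  1-simplices (27): (27 of them)
  2-simplices (18): (18 of them)

Hence C_0 ≅ Z^9, C_1 ≅ Z^27, C_2 ≅ Z^18.

The boundary map ∂_1: C_1 → C_0 maps an edge to its endpoints' difference, ∂[p,q] = q − p. For instance
  ∂[v_0,v_5] = [v_5] − [v_0].
The resulting 9×27 matrix has rank 8, and its Smith normal form has invariant factors (1,1,1,1,1,1,1,1).

∂_2: C_2 → C_1 sends each 2-simplex [p,q,r] to [q,r] − [p,r] + [p,q]. For instance
  ∂[v_4,v_7,v_8] = [v_7,v_8] − [v_4,v_8] + [v_4,v_7],
  ∂[v_5,v_6,v_8] = [v_6,v_8] − [v_5,v_8] + [v_5,v_6].
The resulting 27×18 matrix has rank 17, and its Smith normal form has invariant factors (1,1,1,1,1,1,1,1,1,1,1,1,1,1,1,1,1).

From H_k ≅ ker(∂_k) / im(∂_{k+1}) we obtain:

  H_0: rank C_0 − rank ∂_1 = 9 − 8 = 1, and the invariant factors of ∂_1 are all 1, so H_0 ≅ Z.
  H_1: rank ker ∂_1 − rank ∂_2 = (27 − 8) − 17 = 2, and the invariant factors of ∂_2 are all 1, so H_1 ≅ Z^2.
  H_2: rank ker ∂_2 − rank ∂_3 = (18 − 17) − 0 = 1, and there is no ∂_3, so H_2 ≅ Z.

As a check, the Euler characteristic is 9 − 27 + 18 = 0, which agrees with 1 − 2 + 1 = 0.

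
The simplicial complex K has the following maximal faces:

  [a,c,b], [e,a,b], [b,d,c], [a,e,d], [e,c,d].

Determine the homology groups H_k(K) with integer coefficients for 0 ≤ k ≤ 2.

K has 5 vertices, 10 edges, 5 triangles.
rank ∂_0 = 0, rank ∂_1 = 4 ⇒ b_0 = 5 − 0 − 4 = 1; all invariant factors of ∂_1 are 1 so no torsion. So H_0 ≅ Z.
rank ∂_1 = 4, rank ∂_2 = 5 ⇒ b_1 = 10 − 4 − 5 = 1; all invariant factors of ∂_2 are 1 so no torsion. So H_1 ≅ Z.
rank ∂_2 = 5, rank ∂_3 = 0 ⇒ b_2 = 5 − 5 − 0 = 0. So H_2 ≅ 0.

H_0 = Z,  H_1 = Z,  H_2 = 0.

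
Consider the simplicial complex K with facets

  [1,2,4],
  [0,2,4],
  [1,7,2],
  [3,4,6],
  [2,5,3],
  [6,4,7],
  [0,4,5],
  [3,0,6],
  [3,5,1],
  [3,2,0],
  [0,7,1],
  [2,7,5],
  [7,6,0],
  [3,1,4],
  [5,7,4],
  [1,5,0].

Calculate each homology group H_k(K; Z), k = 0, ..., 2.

H_0 ≅ Z,  H_1 ≅ Z^2,  H_2 ≅ Z.

Fix the vertex order 0 < 1 < 2 < 3 < 4 < 5 < 6 < 7 and write every simplex with vertices in increasing order. Then dim K = 2 and the simplices of K are:

  0-simplices (8): [0], [1], [2], [3], [4], [5], [6], [7]
  1-simplices (24): (24 of them)
  2-simplices (16): [0,1,5], [0,1,7], [0,2,3], [0,2,4], [0,3,6], [0,4,5], [0,6,7], [1,2,4], [1,2,7], [1,3,4], [1,3,5], [2,3,5], [2,5,7], [3,4,6], [4,5,7], [4,6,7]

Hence C_0 ≅ Z^8, C_1 ≅ Z^24, C_2 ≅ Z^16.

∂_1: C_1 → C_0 maps an edge to its endpoints' difference, ∂[p,q] = q − p.
The resulting 8×24 matrix has rank 7, and its Smith normal form has invariant factors (1,1,1,1,1,1,1).

The boundary map ∂_2: C_2 → C_1 maps a triangle to the signed sum of its edges. For instance
  ∂[1,2,7] = [2,7] − [1,7] + [1,2],
  ∂[0,2,4] = [2,4] − [0,4] + [0,2].
This gives a 24×16 integer matrix of rank 15; reducing to Smith normal form yields diagonal entries (1,1,1,1,1,1,1,1,1,1,1,1,1,1,1).

From H_k ≅ ker(∂_k) / im(∂_{k+1}) we obtain:

  H_0: rank C_0 − rank ∂_1 = 8 − 7 = 1, and the invariant factors of ∂_1 are all 1, so H_0 = Z.
  H_1: rank ker ∂_1 − rank ∂_2 = (24 − 7) − 15 = 2, and the invariant factors of ∂_2 are all 1, so H_1 = Z^2.
  H_2: rank ker ∂_2 − rank ∂_3 = (16 − 15) − 0 = 1, and there is no ∂_3, so H_2 = Z.

As a check, the Euler characteristic is 8 − 24 + 16 = 0, which agrees with 1 − 2 + 1 = 0.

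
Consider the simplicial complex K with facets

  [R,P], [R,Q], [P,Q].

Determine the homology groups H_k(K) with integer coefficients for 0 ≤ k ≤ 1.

Take the total order P < Q < R on the vertex set. Then K (dimension 1) consists of the simplices:

  0-simplices (3): P, Q, R
  1-simplices (3): PQ, PR, QR

Hence C_0 ≅ Z^3, C_1 ≅ Z^3.

Boundary ∂_1: C_1 → C_0 is given by ∂[p,q] = [q] − [p]. For instance
  ∂PR = R − P.
The resulting 3×3 matrix has rank 2, and its Smith normal form has invariant factors (1,1).

Computing H_k = (kernel of ∂_k) / (image of ∂_{k+1}):

  H_0: rank C_0 − rank ∂_1 = 3 − 2 = 1, and the invariant factors of ∂_1 are all 1, so H_0 = Z.
  H_1: rank ker ∂_1 − rank ∂_2 = (3 − 2) − 0 = 1, and there is no ∂_2, so H_1 = Z.

H_0 = Z,  H_1 = Z.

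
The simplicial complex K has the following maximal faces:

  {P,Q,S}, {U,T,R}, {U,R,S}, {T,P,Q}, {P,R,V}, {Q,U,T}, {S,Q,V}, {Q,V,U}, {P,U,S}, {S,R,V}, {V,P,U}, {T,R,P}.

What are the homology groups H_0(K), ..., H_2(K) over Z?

Order the vertices as P < Q < R < S < T < U < V. Listing each simplex with vertices in this order, K has dimension 2 with simplices:

  0-simplices (7): P, Q, R, S, T, U, V
  1-simplices (18): PQ, PR, PS, PT, PU, PV, QS, QT, QU, QV, RS, RT, RU, RV, SU, SV, TU, UV
  2-simplices (12): PQS, PQT, PRT, PRV, PSU, PUV, QSV, QTU, QUV, RSU, RSV, RTU

giving chain groups C_0 ≅ Z^7, C_1 ≅ Z^18, C_2 ≅ Z^12.

The boundary map ∂_1: C_1 → C_0 sends each edge [p,q] (with p < q) to q − p.
As a 7×18 matrix over Z this has rank 6, with invariant factors (1,1,1,1,1,1).

The boundary map ∂_2: C_2 → C_1 sends each 2-simplex [p,q,r] to [q,r] − [p,r] + [p,q]. For instance
  ∂PQT = QT − PT + PQ,
  ∂PUV = UV − PV + PU.
This gives a 18×12 integer matrix of rank 12; reducing to Smith normal form yields diagonal entries (1,1,1,1,1,1,1,1,1,1,1,2).

Now H_k = ker ∂_k / im ∂_{k+1}, so:

  H_0: rank C_0 − rank ∂_1 = 7 − 6 = 1, and the invariant factors of ∂_1 are all 1, so H_0 = Z.
  H_1: rank ker ∂_1 − rank ∂_2 = (18 − 6) − 12 = 0, and ∂_2 has invariant factor 2 > 1, so H_1 = Z/2Z.
  H_2: rank ker ∂_2 − rank ∂_3 = (12 − 12) − 0 = 0, and there is no ∂_3, so H_2 = 0.

(K is a triangulation of the real projective plane RP^2.)

H_0 ≅ Z,  H_1 ≅ Z/2Z,  H_2 = 0.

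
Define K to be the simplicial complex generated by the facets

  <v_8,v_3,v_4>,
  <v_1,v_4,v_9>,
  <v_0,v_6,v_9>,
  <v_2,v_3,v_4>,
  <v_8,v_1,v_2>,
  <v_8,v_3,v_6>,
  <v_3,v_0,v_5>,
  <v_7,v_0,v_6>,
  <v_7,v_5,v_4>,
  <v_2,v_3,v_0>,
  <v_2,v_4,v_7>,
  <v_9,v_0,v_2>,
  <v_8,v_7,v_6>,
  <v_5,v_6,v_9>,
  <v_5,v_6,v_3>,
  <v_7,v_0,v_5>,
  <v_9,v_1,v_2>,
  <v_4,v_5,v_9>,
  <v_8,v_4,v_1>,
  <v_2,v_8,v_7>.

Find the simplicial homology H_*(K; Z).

H_0 ≅ Z,  H_1 ≅ Z × Z/2,  H_2 = 0.

We work with the vertex ordering v_0 < v_1 < v_2 < v_3 < v_4 < v_5 < v_6 < v_7 < v_8 < v_9. The simplices of K, each written with vertices in increasing order, are:

  0-simplices (10): [v_0], [v_1], [v_2], [v_3], [v_4], [v_5], [v_6], [v_7], [v_8], [v_9]
  1-simplices (30): (30 of them)
  2-simplices (20): (20 of them)

so the chain groups are C_0 ≅ Z^10, C_1 ≅ Z^30, C_2 ≅ Z^20.

The boundary map ∂_1: C_1 → C_0 sends each edge [p,q] (with p < q) to q − p. For instance
  ∂[v_2,v_3] = [v_3] − [v_2].
As a 10×30 matrix over Z this has rank 9, with invariant factors (1,1,1,1,1,1,1,1,1).

The boundary map ∂_2: C_2 → C_1 maps a triangle to the signed sum of its edges. For instance
  ∂[v_5,v_6,v_9] = [v_6,v_9] − [v_5,v_9] + [v_5,v_6],
  ∂[v_6,v_7,v_8] = [v_7,v_8] − [v_6,v_8] + [v_6,v_7].
As a 30×20 matrix over Z this has rank 20, with invariant factors (1,1,1,1,1,1,1,1,1,1,1,1,1,1,1,1,1,1,1,2).

From H_k ≅ ker(∂_k) / im(∂_{k+1}) we obtain:

  H_0: rank C_0 − rank ∂_1 = 10 − 9 = 1, and the invariant factors of ∂_1 are all 1, so H_0 ≅ Z.
  H_1: rank ker ∂_1 − rank ∂_2 = (30 − 9) − 20 = 1, and ∂_2 has invariant factor 2 > 1, so H_1 ≅ Z × Z/2.
  H_2: rank ker ∂_2 − rank ∂_3 = (20 − 20) − 0 = 0, and there is no ∂_3, so H_2 ≅ 0.

As a check, the Euler characteristic is 10 − 30 + 20 = 0, which agrees with 1 − 1 + 0 = 0.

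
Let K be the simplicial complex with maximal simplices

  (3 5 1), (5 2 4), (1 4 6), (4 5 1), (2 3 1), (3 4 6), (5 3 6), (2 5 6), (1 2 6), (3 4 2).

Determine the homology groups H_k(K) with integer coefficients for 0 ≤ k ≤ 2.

H_0 = Z,  H_1 = Z_2,  H_2 = 0.

We work with the vertex ordering 1 < 2 < 3 < 4 < 5 < 6. The simplices of K, each written with vertices in increasing order, are:

  0-simplices (6): [1], [2], [3], [4], [5], [6]
  1-simplices (15): [1,2], [1,3], [1,4], [1,5], [1,6], [2,3], [2,4], [2,5], [2,6], [3,4], [3,5], [3,6], [4,5], [4,6], [5,6]
  2-simplices (10): [1,2,3], [1,2,6], [1,3,5], [1,4,5], [1,4,6], [2,3,4], [2,4,5], [2,5,6], [3,4,6], [3,5,6]

so the chain groups are C_0 ≅ Z^6, C_1 ≅ Z^15, C_2 ≅ Z^10.

The boundary map ∂_1: C_1 → C_0 sends each edge [p,q] (with p < q) to q − p. For instance
  ∂[5,6] = [6] − [5].
This gives a 6×15 integer matrix of rank 5; reducing to Smith normal form yields diagonal entries (1,1,1,1,1).

∂_2: C_2 → C_1 acts by ∂[p,q,r] = [q,r] − [p,r] + [p,q]. For instance
  ∂[1,4,6] = [4,6] − [1,6] + [1,4],
  ∂[2,5,6] = [5,6] − [2,6] + [2,5].
This gives a 15×10 integer matrix of rank 10; reducing to Smith normal form yields diagonal entries (1,1,1,1,1,1,1,1,1,2).

Now H_k = ker ∂_k / im ∂_{k+1}, so:

  H_0: rank C_0 − rank ∂_1 = 6 − 5 = 1, and the invariant factors of ∂_1 are all 1, so H_0 = Z.
  H_1: rank ker ∂_1 − rank ∂_2 = (15 − 5) − 10 = 0, and ∂_2 has invariant factor 2 > 1, so H_1 = Z_2.
  H_2: rank ker ∂_2 − rank ∂_3 = (10 − 10) − 0 = 0, and there is no ∂_3, so H_2 = 0.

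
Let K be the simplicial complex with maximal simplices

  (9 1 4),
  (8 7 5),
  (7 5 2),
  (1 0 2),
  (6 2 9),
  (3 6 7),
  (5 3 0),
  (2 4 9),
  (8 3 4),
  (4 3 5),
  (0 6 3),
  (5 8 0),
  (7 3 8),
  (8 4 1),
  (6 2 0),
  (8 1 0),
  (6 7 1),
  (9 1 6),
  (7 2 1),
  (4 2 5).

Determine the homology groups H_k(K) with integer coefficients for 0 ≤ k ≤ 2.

Fix the vertex order 0 < 1 < 2 < 3 < 4 < 5 < 6 < 7 < 8 < 9 and write every simplex with vertices in increasing order. Then dim K = 2 and the simplices of K are:

  0-simplices (10): [0], [1], [2], [3], [4], [5], [6], [7], [8], [9]
  1-simplices (30): (30 of them)
  2-simplices (20): (20 of them)

giving chain groups C_0 ≅ Z^10, C_1 ≅ Z^30, C_2 ≅ Z^20.

Boundary ∂_1: C_1 → C_0 is given by ∂[p,q] = [q] − [p].
The 10×30 boundary matrix has rank 9 and Smith normal form diag(1,1,1,1,1,1,1,1,1).

∂_2: C_2 → C_1 acts by ∂[p,q,r] = [q,r] − [p,r] + [p,q]. For instance
  ∂[0,2,6] = [2,6] − [0,6] + [0,2],
  ∂[2,4,5] = [4,5] − [2,5] + [2,4].
As a 30×20 matrix over Z this has rank 20, with invariant factors (1,1,1,1,1,1,1,1,1,1,1,1,1,1,1,1,1,1,1,2).

Now H_k = ker ∂_k / im ∂_{k+1}, so:

  H_0: rank C_0 − rank ∂_1 = 10 − 9 = 1, and the invariant factors of ∂_1 are all 1, so H_0 = Z.
  H_1: rank ker ∂_1 − rank ∂_2 = (30 − 9) − 20 = 1, and ∂_2 has invariant factor 2 > 1, so H_1 = Z ⊕ Z/2Z.
  H_2: rank ker ∂_2 − rank ∂_3 = (20 − 20) − 0 = 0, and there is no ∂_3, so H_2 = 0.

(K is a triangulation of the Klein bottle.)

H_0 ≅ Z,  H_1 ≅ Z ⊕ Z/2Z,  H_2 = 0.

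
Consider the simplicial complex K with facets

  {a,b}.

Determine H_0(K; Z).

H_0 = Z.

K has 2 vertices, 1 edge.
rank ∂_0 = 0, rank ∂_1 = 1 ⇒ b_0 = 2 − 0 − 1 = 1; all invariant factors of ∂_1 are 1 so no torsion. So H_0 = Z.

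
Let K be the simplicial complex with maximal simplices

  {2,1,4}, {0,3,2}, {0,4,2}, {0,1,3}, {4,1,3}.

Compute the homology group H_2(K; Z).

K has 5 vertices, 10 edges, 5 triangles.
rank ∂_2 = 5, rank ∂_3 = 0 ⇒ b_2 = 5 − 5 − 0 = 0. So H_2 = 0.

H_2 = 0.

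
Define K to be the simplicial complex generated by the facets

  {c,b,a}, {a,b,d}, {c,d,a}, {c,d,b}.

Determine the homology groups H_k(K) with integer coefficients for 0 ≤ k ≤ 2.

H_0 ≅ Z,  H_1 = 0,  H_2 ≅ Z.

We work with the vertex ordering a < b < c < d. The simplices of K, each written with vertices in increasing order, are:

  0-simplices (4): a, b, c, d
  1-simplices (6): ab, ac, ad, bc, bd, cd
  2-simplices (4): abc, abd, acd, bcd

so the chain groups are C_0 ≅ Z^4, C_1 ≅ Z^6, C_2 ≅ Z^4.

∂_1: C_1 → C_0 sends each edge [p,q] (with p < q) to q − p.
This gives a 4×6 integer matrix of rank 3; reducing to Smith normal form yields diagonal entries (1,1,1).

Boundary ∂_2: C_2 → C_1 sends each 2-simplex [p,q,r] to [q,r] − [p,r] + [p,q]. For instance
  ∂acd = cd − ad + ac,
  ∂abd = bd − ad + ab.
The resulting 6×4 matrix has rank 3, and its Smith normal form has invariant factors (1,1,1).

Now H_k = ker ∂_k / im ∂_{k+1}, so:

  H_0: rank C_0 − rank ∂_1 = 4 − 3 = 1, and the invariant factors of ∂_1 are all 1, so H_0 ≅ Z.
  H_1: rank ker ∂_1 − rank ∂_2 = (6 − 3) − 3 = 0, and the invariant factors of ∂_2 are all 1, so H_1 ≅ 0.
  H_2: rank ker ∂_2 − rank ∂_3 = (4 − 3) − 0 = 1, and there is no ∂_3, so H_2 ≅ Z.

As a check, the Euler characteristic is 4 − 6 + 4 = 2, which agrees with 1 − 0 + 1 = 2.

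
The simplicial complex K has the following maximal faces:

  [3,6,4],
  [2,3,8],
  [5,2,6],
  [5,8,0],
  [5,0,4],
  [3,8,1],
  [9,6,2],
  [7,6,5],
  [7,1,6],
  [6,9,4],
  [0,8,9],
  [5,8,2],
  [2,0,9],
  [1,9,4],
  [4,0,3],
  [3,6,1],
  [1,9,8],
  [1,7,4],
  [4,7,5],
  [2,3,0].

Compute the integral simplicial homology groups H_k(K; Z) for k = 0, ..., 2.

H_0 = Z,  H_1 = Z × Z/2,  H_2 = 0.

Take the total order 0 < 1 < 2 < 3 < 4 < 5 < 6 < 7 < 8 < 9 on the vertex set. Then K (dimension 2) consists of the simplices:

  0-simplices (10): [0], [1], [2], [3], [4], [5], [6], [7], [8], [9]
  1-simplices (30): (30 of them)
  2-simplices (20): (20 of them)

giving chain groups C_0 ≅ Z^10, C_1 ≅ Z^30, C_2 ≅ Z^20.

Boundary ∂_1: C_1 → C_0 maps an edge to its endpoints' difference, ∂[p,q] = q − p. For instance
  ∂[2,3] = [3] − [2].
This gives a 10×30 integer matrix of rank 9; reducing to Smith normal form yields diagonal entries (1,1,1,1,1,1,1,1,1).

The boundary map ∂_2: C_2 → C_1 acts by ∂[p,q,r] = [q,r] − [p,r] + [p,q]. For instance
  ∂[2,3,8] = [3,8] − [2,8] + [2,3],
  ∂[5,6,7] = [6,7] − [5,7] + [5,6].
The 30×20 boundary matrix has rank 20 and Smith normal form diag(1,1,1,1,1,1,1,1,1,1,1,1,1,1,1,1,1,1,1,2).

Computing H_k = (kernel of ∂_k) / (image of ∂_{k+1}):

  H_0: rank C_0 − rank ∂_1 = 10 − 9 = 1, and the invariant factors of ∂_1 are all 1, so H_0 = Z.
  H_1: rank ker ∂_1 − rank ∂_2 = (30 − 9) − 20 = 1, and ∂_2 has invariant factor 2 > 1, so H_1 = Z × Z/2.
  H_2: rank ker ∂_2 − rank ∂_3 = (20 − 20) − 0 = 0, and there is no ∂_3, so H_2 = 0.

As a check, the Euler characteristic is 10 − 30 + 20 = 0, which agrees with 1 − 1 + 0 = 0.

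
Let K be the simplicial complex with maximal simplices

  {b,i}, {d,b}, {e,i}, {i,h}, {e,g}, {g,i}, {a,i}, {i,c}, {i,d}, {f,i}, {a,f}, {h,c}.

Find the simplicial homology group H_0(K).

We work with the vertex ordering a < b < c < d < e < f < g < h < i. The simplices of K, each written with vertices in increasing order, are:

  0-simplices (9): a, b, c, d, e, f, g, h, i
  1-simplices (12): af, ai, bd, bi, ch, ci, di, eg, ei, fi, gi, hi

giving chain groups C_0 ≅ Z^9, C_1 ≅ Z^12.

The boundary map ∂_1: C_1 → C_0 sends each edge [p,q] (with p < q) to q − p. For instance
  ∂di = i − d.
The 9×12 boundary matrix has rank 8 and Smith normal form diag(1,1,1,1,1,1,1,1).

Now H_k = ker ∂_k / im ∂_{k+1}, so:

  H_0: rank C_0 − rank ∂_1 = 9 − 8 = 1, and the invariant factors of ∂_1 are all 1, so H_0 ≅ Z.

(K is a triangulation of a wedge of 4 circles.)

H_0 ≅ Z.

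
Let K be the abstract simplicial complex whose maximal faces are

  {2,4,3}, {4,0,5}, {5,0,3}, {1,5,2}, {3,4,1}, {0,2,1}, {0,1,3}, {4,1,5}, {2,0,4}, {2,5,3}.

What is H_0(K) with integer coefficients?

H_0 = Z.

K has 6 vertices, 15 edges, 10 triangles.
rank ∂_0 = 0, rank ∂_1 = 5 ⇒ b_0 = 6 − 0 − 5 = 1; all invariant factors of ∂_1 are 1 so no torsion. So H_0 = Z.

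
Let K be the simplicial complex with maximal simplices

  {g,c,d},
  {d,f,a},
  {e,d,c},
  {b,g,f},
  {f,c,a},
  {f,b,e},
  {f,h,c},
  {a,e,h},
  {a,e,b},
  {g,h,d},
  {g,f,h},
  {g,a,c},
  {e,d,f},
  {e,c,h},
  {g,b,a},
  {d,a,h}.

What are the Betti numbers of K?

We work with the vertex ordering a < b < c < d < e < f < g < h. The simplices of K, each written with vertices in increasing order, are:

  0-simplices (8): a, b, c, d, e, f, g, h
  1-simplices (24): ab, ac, ad, ae, af, ag, ah, be, bf, bg, cd, ce, cf, cg, ch, de, df, dg, dh, ef, eh, fg, fh, gh
  2-simplices (16): abe, abg, acf, acg, adf, adh, aeh, bef, bfg, cde, cdg, ceh, cfh, def, dgh, fgh

giving chain groups C_0 ≅ Z^8, C_1 ≅ Z^24, C_2 ≅ Z^16.

∂_1: C_1 → C_0 maps an edge to its endpoints' difference, ∂[p,q] = q − p. For instance
  ∂cd = d − c.
This gives a 8×24 integer matrix of rank 7; reducing to Smith normal form yields diagonal entries (1,1,1,1,1,1,1).

The boundary map ∂_2: C_2 → C_1 maps a triangle to the signed sum of its edges. For instance
  ∂acf = cf − af + ac,
  ∂def = ef − df + de.
The 24×16 boundary matrix has rank 15 and Smith normal form diag(1,1,1,1,1,1,1,1,1,1,1,1,1,1,1).

From H_k ≅ ker(∂_k) / im(∂_{k+1}) we obtain:

  H_0: rank C_0 − rank ∂_1 = 8 − 7 = 1, and the invariant factors of ∂_1 are all 1, so H_0 ≅ Z.
  H_1: rank ker ∂_1 − rank ∂_2 = (24 − 7) − 15 = 2, and the invariant factors of ∂_2 are all 1, so H_1 ≅ Z^2.
  H_2: rank ker ∂_2 − rank ∂_3 = (16 − 15) − 0 = 1, and there is no ∂_3, so H_2 ≅ Z.

Hence the Betti numbers are b_0 = 1, b_1 = 2, b_2 = 1.

b_0 = 1, b_1 = 2, b_2 = 1.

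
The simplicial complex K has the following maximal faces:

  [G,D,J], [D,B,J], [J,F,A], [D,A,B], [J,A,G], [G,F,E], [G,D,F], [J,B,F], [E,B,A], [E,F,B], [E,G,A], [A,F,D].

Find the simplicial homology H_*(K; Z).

Take the total order A < B < D < E < F < G < J on the vertex set. Then K (dimension 2) consists of the simplices:

  0-simplices (7): A, B, D, E, F, G, J
  1-simplices (18): AB, AD, AE, AF, AG, AJ, BD, BE, BF, BJ, DF, DG, DJ, EF, EG, FG, FJ, GJ
  2-simplices (12): ABD, ABE, ADF, AEG, AFJ, AGJ, BDJ, BEF, BFJ, DFG, DGJ, EFG

giving chain groups C_0 ≅ Z^7, C_1 ≅ Z^18, C_2 ≅ Z^12.

∂_1: C_1 → C_0 sends each edge [p,q] (with p < q) to q − p.
The 7×18 boundary matrix has rank 6 and Smith normal form diag(1,1,1,1,1,1).

Boundary ∂_2: C_2 → C_1 acts by ∂[p,q,r] = [q,r] − [p,r] + [p,q]. For instance
  ∂BFJ = FJ − BJ + BF,
  ∂BDJ = DJ − BJ + BD.
As a 18×12 matrix over Z this has rank 12, with invariant factors (1,1,1,1,1,1,1,1,1,1,1,2).

Computing H_k = (kernel of ∂_k) / (image of ∂_{k+1}):

  H_0: rank C_0 − rank ∂_1 = 7 − 6 = 1, and the invariant factors of ∂_1 are all 1, so H_0 ≅ Z.
  H_1: rank ker ∂_1 − rank ∂_2 = (18 − 6) − 12 = 0, and ∂_2 has invariant factor 2 > 1, so H_1 ≅ Z/2.
  H_2: rank ker ∂_2 − rank ∂_3 = (12 − 12) − 0 = 0, and there is no ∂_3, so H_2 ≅ 0.

H_0 = Z,  H_1 = Z/2,  H_2 = 0.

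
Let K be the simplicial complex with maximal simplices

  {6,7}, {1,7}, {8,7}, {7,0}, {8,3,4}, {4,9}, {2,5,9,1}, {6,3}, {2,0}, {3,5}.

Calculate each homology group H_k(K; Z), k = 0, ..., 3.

H_0 ≅ Z,  H_1 ≅ Z^4,  H_2 = 0,  H_3 = 0.

Fix the vertex order 0 < 1 < 2 < 3 < 4 < 5 < 6 < 7 < 8 < 9 and write every simplex with vertices in increasing order. Then dim K = 3 and the simplices of K are:

  0-simplices (10): [0], [1], [2], [3], [4], [5], [6], [7], [8], [9]
  1-simplices (17): [0,2], [0,7], [1,2], [1,5], [1,7], [1,9], [2,5], [2,9], [3,4], [3,5], [3,6], [3,8], [4,8], [4,9], [5,9], [6,7], [7,8]
  2-simplices (5): [1,2,5], [1,2,9], [1,5,9], [2,5,9], [3,4,8]
  3-simplices (1): [1,2,5,9]

so the chain groups are C_0 ≅ Z^10, C_1 ≅ Z^17, C_2 ≅ Z^5, C_3 ≅ Z^1.

Boundary ∂_1: C_1 → C_0 maps an edge to its endpoints' difference, ∂[p,q] = q − p. For instance
  ∂[3,5] = [5] − [3].
As a 10×17 matrix over Z this has rank 9, with invariant factors (1,1,1,1,1,1,1,1,1).

Boundary ∂_2: C_2 → C_1 sends each 2-simplex [p,q,r] to [q,r] − [p,r] + [p,q]. For instance
  ∂[1,2,5] = [2,5] − [1,5] + [1,2],
  ∂[3,4,8] = [4,8] − [3,8] + [3,4].
The 17×5 boundary matrix has rank 4 and Smith normal form diag(1,1,1,1).

Boundary ∂_3: C_3 → C_2 sends each 3-simplex σ to the alternating sum Σ_i (−1)^i (σ with its i-th vertex removed). For instance
  ∂[1,2,5,9] = [2,5,9] − [1,5,9] + [1,2,9] − [1,2,5].
The resulting 5×1 matrix has rank 1, and its Smith normal form has invariant factors (1).

Computing H_k = (kernel of ∂_k) / (image of ∂_{k+1}):

  H_0: rank C_0 − rank ∂_1 = 10 − 9 = 1, and the invariant factors of ∂_1 are all 1, so H_0 ≅ Z.
  H_1: rank ker ∂_1 − rank ∂_2 = (17 − 9) − 4 = 4, and the invariant factors of ∂_2 are all 1, so H_1 ≅ Z^4.
  H_2: rank ker ∂_2 − rank ∂_3 = (5 − 4) − 1 = 0, and the invariant factors of ∂_3 are all 1, so H_2 ≅ 0.
  H_3: rank ker ∂_3 − rank ∂_4 = (1 − 1) − 0 = 0, and there is no ∂_4, so H_3 ≅ 0.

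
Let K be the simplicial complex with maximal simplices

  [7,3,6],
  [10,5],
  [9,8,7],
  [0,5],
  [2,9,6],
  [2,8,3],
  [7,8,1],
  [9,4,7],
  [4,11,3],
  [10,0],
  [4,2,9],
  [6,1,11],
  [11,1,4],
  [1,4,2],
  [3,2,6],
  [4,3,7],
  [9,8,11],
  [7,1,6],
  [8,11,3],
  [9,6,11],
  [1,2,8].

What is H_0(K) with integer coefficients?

We work with the vertex ordering 0 < 1 < 2 < 3 < 4 < 5 < 6 < 7 < 8 < 9 < 10 < 11. The simplices of K, each written with vertices in increasing order, are:

  0-simplices (12): [0], [1], [2], [3], [4], [5], [6], [7], [8], [9], [10], [11]
  1-simplices (30): (30 of them)
  2-simplices (18): (18 of them)

Hence C_0 ≅ Z^12, C_1 ≅ Z^30, C_2 ≅ Z^18.

The boundary map ∂_1: C_1 → C_0 maps an edge to its endpoints' difference, ∂[p,q] = q − p.
The resulting 12×30 matrix has rank 10, and its Smith normal form has invariant factors (1,1,1,1,1,1,1,1,1,1).

Boundary ∂_2: C_2 → C_1 sends each 2-simplex [p,q,r] to [q,r] − [p,r] + [p,q]. For instance
  ∂[3,4,7] = [4,7] − [3,7] + [3,4],
  ∂[2,3,8] = [3,8] − [2,8] + [2,3].
The 30×18 boundary matrix has rank 17 and Smith normal form diag(1,1,1,1,1,1,1,1,1,1,1,1,1,1,1,1,1).

From H_k ≅ ker(∂_k) / im(∂_{k+1}) we obtain:

  H_0: rank C_0 − rank ∂_1 = 12 − 10 = 2, and the invariant factors of ∂_1 are all 1, so H_0 ≅ Z^2.

H_0 ≅ Z^2.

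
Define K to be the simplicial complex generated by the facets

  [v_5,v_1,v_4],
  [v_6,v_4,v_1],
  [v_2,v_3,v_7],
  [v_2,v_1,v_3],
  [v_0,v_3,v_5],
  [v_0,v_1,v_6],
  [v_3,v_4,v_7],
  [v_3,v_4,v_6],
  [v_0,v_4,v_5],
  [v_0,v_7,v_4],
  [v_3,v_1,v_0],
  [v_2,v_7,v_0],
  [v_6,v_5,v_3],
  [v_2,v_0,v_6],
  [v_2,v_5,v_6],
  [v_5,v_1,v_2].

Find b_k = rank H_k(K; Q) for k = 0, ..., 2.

Order the vertices as v_0 < v_1 < v_2 < v_3 < v_4 < v_5 < v_6 < v_7. Listing each simplex with vertices in this order, K has dimension 2 with simplices:

  0-simplices (8): [v_0], [v_1], [v_2], [v_3], [v_4], [v_5], [v_6], [v_7]
  1-simplices (24): (24 of them)
  2-simplices (16): (16 of them)

so the chain groups are C_0 ≅ Z^8, C_1 ≅ Z^24, C_2 ≅ Z^16.

The boundary map ∂_1: C_1 → C_0 sends each edge [p,q] (with p < q) to q − p. For instance
  ∂[v_4,v_6] = [v_6] − [v_4].
The 8×24 boundary matrix has rank 7 and Smith normal form diag(1,1,1,1,1,1,1).

Boundary ∂_2: C_2 → C_1 acts by ∂[p,q,r] = [q,r] − [p,r] + [p,q]. For instance
  ∂[v_1,v_4,v_5] = [v_4,v_5] − [v_1,v_5] + [v_1,v_4],
  ∂[v_2,v_5,v_6] = [v_5,v_6] − [v_2,v_6] + [v_2,v_5].
The resulting 24×16 matrix has rank 15, and its Smith normal form has invariant factors (1,1,1,1,1,1,1,1,1,1,1,1,1,1,1).

Reading off H_k = ker ∂_k / im ∂_{k+1}:

  H_0: rank C_0 − rank ∂_1 = 8 − 7 = 1, and the invariant factors of ∂_1 are all 1, so H_0 = Z.
  H_1: rank ker ∂_1 − rank ∂_2 = (24 − 7) − 15 = 2, and the invariant factors of ∂_2 are all 1, so H_1 = Z^2.
  H_2: rank ker ∂_2 − rank ∂_3 = (16 − 15) − 0 = 1, and there is no ∂_3, so H_2 = Z.

Hence the Betti numbers are b_0 = 1, b_1 = 2, b_2 = 1.

b_0 = 1, b_1 = 2, b_2 = 1.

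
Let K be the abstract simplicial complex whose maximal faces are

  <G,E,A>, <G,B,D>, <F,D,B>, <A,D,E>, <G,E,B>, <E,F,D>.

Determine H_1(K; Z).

H_1 ≅ Z.

Fix the vertex order A < B < D < E < F < G and write every simplex with vertices in increasing order. Then dim K = 2 and the simplices of K are:

  0-simplices (6): A, B, D, E, F, G
  1-simplices (12): AD, AE, AG, BD, BE, BF, BG, DE, DF, DG, EF, EG
  2-simplices (6): ADE, AEG, BDF, BDG, BEG, DEF

so the chain groups are C_0 ≅ Z^6, C_1 ≅ Z^12, C_2 ≅ Z^6.

Boundary ∂_1: C_1 → C_0 maps an edge to its endpoints' difference, ∂[p,q] = q − p.
The 6×12 boundary matrix has rank 5 and Smith normal form diag(1,1,1,1,1).

Boundary ∂_2: C_2 → C_1 maps a triangle to the signed sum of its edges. For instance
  ∂BEG = EG − BG + BE,
  ∂BDF = DF − BF + BD.
The resulting 12×6 matrix has rank 6, and its Smith normal form has invariant factors (1,1,1,1,1,1).

Now H_k = ker ∂_k / im ∂_{k+1}, so:

  H_1: rank ker ∂_1 − rank ∂_2 = (12 − 5) − 6 = 1, and the invariant factors of ∂_2 are all 1, so H_1 = Z.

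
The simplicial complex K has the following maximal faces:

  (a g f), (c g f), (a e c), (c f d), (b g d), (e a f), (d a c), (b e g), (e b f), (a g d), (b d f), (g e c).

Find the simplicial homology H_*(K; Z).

H_0 = Z,  H_1 = Z/2,  H_2 = 0.

K has 7 vertices, 18 edges, 12 triangles.
rank ∂_0 = 0, rank ∂_1 = 6 ⇒ b_0 = 7 − 0 − 6 = 1; all invariant factors of ∂_1 are 1 so no torsion. So H_0 ≅ Z.
rank ∂_1 = 6, rank ∂_2 = 12 ⇒ b_1 = 18 − 6 − 12 = 0; ∂_2 has invariant factor(s) [2] giving torsion. So H_1 ≅ Z/2.
rank ∂_2 = 12, rank ∂_3 = 0 ⇒ b_2 = 12 − 12 − 0 = 0. So H_2 ≅ 0.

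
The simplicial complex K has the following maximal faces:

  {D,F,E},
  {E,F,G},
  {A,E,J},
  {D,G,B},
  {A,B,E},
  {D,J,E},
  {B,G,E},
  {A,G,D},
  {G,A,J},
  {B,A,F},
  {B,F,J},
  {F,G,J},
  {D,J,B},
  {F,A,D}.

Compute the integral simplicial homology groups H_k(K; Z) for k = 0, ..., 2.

H_0 = Z,  H_1 = Z^2,  H_2 = Z.

Take the total order A < B < D < E < F < G < J on the vertex set. Then K (dimension 2) consists of the simplices:

  0-simplices (7): A, B, D, E, F, G, J
  1-simplices (21): AB, AD, AE, AF, AG, AJ, BD, BE, BF, BG, BJ, DE, DF, DG, DJ, EF, EG, EJ, FG, FJ, GJ
  2-simplices (14): ABE, ABF, ADF, ADG, AEJ, AGJ, BDG, BDJ, BEG, BFJ, DEF, DEJ, EFG, FGJ

so the chain groups are C_0 ≅ Z^7, C_1 ≅ Z^21, C_2 ≅ Z^14.

Boundary ∂_1: C_1 → C_0 maps an edge to its endpoints' difference, ∂[p,q] = q − p.
This gives a 7×21 integer matrix of rank 6; reducing to Smith normal form yields diagonal entries (1,1,1,1,1,1).

∂_2: C_2 → C_1 acts by ∂[p,q,r] = [q,r] − [p,r] + [p,q]. For instance
  ∂ABF = BF − AF + AB,
  ∂BDG = DG − BG + BD.
As a 21×14 matrix over Z this has rank 13, with invariant factors (1,1,1,1,1,1,1,1,1,1,1,1,1).

Reading off H_k = ker ∂_k / im ∂_{k+1}:

  H_0: rank C_0 − rank ∂_1 = 7 − 6 = 1, and the invariant factors of ∂_1 are all 1, so H_0 = Z.
  H_1: rank ker ∂_1 − rank ∂_2 = (21 − 6) − 13 = 2, and the invariant factors of ∂_2 are all 1, so H_1 = Z^2.
  H_2: rank ker ∂_2 − rank ∂_3 = (14 − 13) − 0 = 1, and there is no ∂_3, so H_2 = Z.

(K is a triangulation of the torus T^2.)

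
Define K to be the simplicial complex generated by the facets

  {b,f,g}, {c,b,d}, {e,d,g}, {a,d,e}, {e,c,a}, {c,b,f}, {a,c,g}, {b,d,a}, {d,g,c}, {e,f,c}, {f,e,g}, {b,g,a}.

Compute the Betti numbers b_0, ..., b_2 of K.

b_0 = 1, b_1 = 0, b_2 = 0.

Fix the vertex order a < b < c < d < e < f < g and write every simplex with vertices in increasing order. Then dim K = 2 and the simplices of K are:

  0-simplices (7): a, b, c, d, e, f, g
  1-simplices (18): ab, ac, ad, ae, ag, bc, bd, bf, bg, cd, ce, cf, cg, de, dg, ef, eg, fg
  2-simplices (12): abd, abg, ace, acg, ade, bcd, bcf, bfg, cdg, cef, deg, efg

giving chain groups C_0 ≅ Z^7, C_1 ≅ Z^18, C_2 ≅ Z^12.

The boundary map ∂_1: C_1 → C_0 maps an edge to its endpoints' difference, ∂[p,q] = q − p. For instance
  ∂cf = f − c.
As a 7×18 matrix over Z this has rank 6, with invariant factors (1,1,1,1,1,1).

∂_2: C_2 → C_1 sends each 2-simplex [p,q,r] to [q,r] − [p,r] + [p,q]. For instance
  ∂cdg = dg − cg + cd,
  ∂bcd = cd − bd + bc.
As a 18×12 matrix over Z this has rank 12, with invariant factors (1,1,1,1,1,1,1,1,1,1,1,2).

Now H_k = ker ∂_k / im ∂_{k+1}, so:

  H_0: rank C_0 − rank ∂_1 = 7 − 6 = 1, and the invariant factors of ∂_1 are all 1, so H_0 ≅ Z.
  H_1: rank ker ∂_1 − rank ∂_2 = (18 − 6) − 12 = 0, and ∂_2 has invariant factor 2 > 1, so H_1 ≅ Z/2.
  H_2: rank ker ∂_2 − rank ∂_3 = (12 − 12) − 0 = 0, and there is no ∂_3, so H_2 ≅ 0.

Hence the Betti numbers are b_0 = 1, b_1 = 0, b_2 = 0.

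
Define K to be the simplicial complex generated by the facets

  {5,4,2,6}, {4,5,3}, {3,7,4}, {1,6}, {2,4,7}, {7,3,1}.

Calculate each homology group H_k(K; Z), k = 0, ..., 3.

We work with the vertex ordering 1 < 2 < 3 < 4 < 5 < 6 < 7. The simplices of K, each written with vertices in increasing order, are:

  0-simplices (7): [1], [2], [3], [4], [5], [6], [7]
  1-simplices (14): [1,3], [1,6], [1,7], [2,4], [2,5], [2,6], [2,7], [3,4], [3,5], [3,7], [4,5], [4,6], [4,7], [5,6]
  2-simplices (8): [1,3,7], [2,4,5], [2,4,6], [2,4,7], [2,5,6], [3,4,5], [3,4,7], [4,5,6]
  3-simplices (1): [2,4,5,6]

so the chain groups are C_0 ≅ Z^7, C_1 ≅ Z^14, C_2 ≅ Z^8, C_3 ≅ Z^1.

Boundary ∂_1: C_1 → C_0 is given by ∂[p,q] = [q] − [p]. For instance
  ∂[4,6] = [6] − [4].
As a 7×14 matrix over Z this has rank 6, with invariant factors (1,1,1,1,1,1).

Boundary ∂_2: C_2 → C_1 maps a triangle to the signed sum of its edges. For instance
  ∂[2,5,6] = [5,6] − [2,6] + [2,5],
  ∂[2,4,5] = [4,5] − [2,5] + [2,4].
The resulting 14×8 matrix has rank 7, and its Smith normal form has invariant factors (1,1,1,1,1,1,1).

∂_3: C_3 → C_2 sends each 3-simplex σ to the alternating sum Σ_i (−1)^i (σ with its i-th vertex removed). For instance
  ∂[2,4,5,6] = [4,5,6] − [2,5,6] + [2,4,6] − [2,4,5].
The resulting 8×1 matrix has rank 1, and its Smith normal form has invariant factors (1).

Reading off H_k = ker ∂_k / im ∂_{k+1}:

  H_0: rank C_0 − rank ∂_1 = 7 − 6 = 1, and the invariant factors of ∂_1 are all 1, so H_0 ≅ Z.
  H_1: rank ker ∂_1 − rank ∂_2 = (14 − 6) − 7 = 1, and the invariant factors of ∂_2 are all 1, so H_1 ≅ Z.
  H_2: rank ker ∂_2 − rank ∂_3 = (8 − 7) − 1 = 0, and the invariant factors of ∂_3 are all 1, so H_2 ≅ 0.
  H_3: rank ker ∂_3 − rank ∂_4 = (1 − 1) − 0 = 0, and there is no ∂_4, so H_3 ≅ 0.

H_0 ≅ Z,  H_1 ≅ Z,  H_2 = 0,  H_3 = 0.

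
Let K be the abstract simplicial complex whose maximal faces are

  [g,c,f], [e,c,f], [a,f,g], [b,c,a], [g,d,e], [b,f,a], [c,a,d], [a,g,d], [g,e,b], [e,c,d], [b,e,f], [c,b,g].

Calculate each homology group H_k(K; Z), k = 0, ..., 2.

H_0 ≅ Z,  H_1 ≅ Z/2,  H_2 = 0.

Take the total order a < b < c < d < e < f < g on the vertex set. Then K (dimension 2) consists of the simplices:

  0-simplices (7): a, b, c, d, e, f, g
  1-simplices (18): ab, ac, ad, af, ag, bc, be, bf, bg, cd, ce, cf, cg, de, dg, ef, eg, fg
  2-simplices (12): abc, abf, acd, adg, afg, bcg, bef, beg, cde, cef, cfg, deg

Hence C_0 ≅ Z^7, C_1 ≅ Z^18, C_2 ≅ Z^12.

∂_1: C_1 → C_0 is given by ∂[p,q] = [q] − [p]. For instance
  ∂ab = b − a.
This gives a 7×18 integer matrix of rank 6; reducing to Smith normal form yields diagonal entries (1,1,1,1,1,1).

Boundary ∂_2: C_2 → C_1 maps a triangle to the signed sum of its edges. For instance
  ∂deg = eg − dg + de,
  ∂abc = bc − ac + ab.
As a 18×12 matrix over Z this has rank 12, with invariant factors (1,1,1,1,1,1,1,1,1,1,1,2).

Reading off H_k = ker ∂_k / im ∂_{k+1}:

  H_0: rank C_0 − rank ∂_1 = 7 − 6 = 1, and the invariant factors of ∂_1 are all 1, so H_0 ≅ Z.
  H_1: rank ker ∂_1 − rank ∂_2 = (18 − 6) − 12 = 0, and ∂_2 has invariant factor 2 > 1, so H_1 ≅ Z/2.
  H_2: rank ker ∂_2 − rank ∂_3 = (12 − 12) − 0 = 0, and there is no ∂_3, so H_2 ≅ 0.

As a check, the Euler characteristic is 7 − 18 + 12 = 1, which agrees with 1 − 0 + 0 = 1.
(K is a triangulation of the real projective plane RP^2.)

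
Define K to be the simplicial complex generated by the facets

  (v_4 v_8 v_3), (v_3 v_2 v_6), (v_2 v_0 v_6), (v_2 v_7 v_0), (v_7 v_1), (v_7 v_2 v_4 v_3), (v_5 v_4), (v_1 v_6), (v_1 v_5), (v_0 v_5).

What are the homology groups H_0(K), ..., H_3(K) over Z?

K has 9 vertices, 18 edges, 8 triangles, 1 3-simplex.
rank ∂_0 = 0, rank ∂_1 = 8 ⇒ b_0 = 9 − 0 − 8 = 1; all invariant factors of ∂_1 are 1 so no torsion. So H_0 = Z.
rank ∂_1 = 8, rank ∂_2 = 7 ⇒ b_1 = 18 − 8 − 7 = 3; all invariant factors of ∂_2 are 1 so no torsion. So H_1 = Z^3.
rank ∂_2 = 7, rank ∂_3 = 1 ⇒ b_2 = 8 − 7 − 1 = 0; all invariant factors of ∂_3 are 1 so no torsion. So H_2 = 0.
rank ∂_3 = 1, rank ∂_4 = 0 ⇒ b_3 = 1 − 1 − 0 = 0. So H_3 = 0.

H_0 = Z,  H_1 = Z^3,  H_2 = 0,  H_3 = 0.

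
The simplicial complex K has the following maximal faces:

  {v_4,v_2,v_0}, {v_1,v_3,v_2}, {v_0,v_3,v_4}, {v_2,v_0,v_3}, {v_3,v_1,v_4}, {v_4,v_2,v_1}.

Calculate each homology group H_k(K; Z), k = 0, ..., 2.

Take the total order v_0 < v_1 < v_2 < v_3 < v_4 on the vertex set. Then K (dimension 2) consists of the simplices:

  0-simplices (5): [v_0], [v_1], [v_2], [v_3], [v_4]
  1-simplices (9): [v_0,v_2], [v_0,v_3], [v_0,v_4], [v_1,v_2], [v_1,v_3], [v_1,v_4], [v_2,v_3], [v_2,v_4], [v_3,v_4]
  2-simplices (6): [v_0,v_2,v_3], [v_0,v_2,v_4], [v_0,v_3,v_4], [v_1,v_2,v_3], [v_1,v_2,v_4], [v_1,v_3,v_4]

Hence C_0 ≅ Z^5, C_1 ≅ Z^9, C_2 ≅ Z^6.

Boundary ∂_1: C_1 → C_0 maps an edge to its endpoints' difference, ∂[p,q] = q − p. For instance
  ∂[v_3,v_4] = [v_4] − [v_3].
As a 5×9 matrix over Z this has rank 4, with invariant factors (1,1,1,1).

Boundary ∂_2: C_2 → C_1 sends each 2-simplex [p,q,r] to [q,r] − [p,r] + [p,q]. For instance
  ∂[v_1,v_2,v_3] = [v_2,v_3] − [v_1,v_3] + [v_1,v_2],
  ∂[v_0,v_2,v_3] = [v_2,v_3] − [v_0,v_3] + [v_0,v_2].
This gives a 9×6 integer matrix of rank 5; reducing to Smith normal form yields diagonal entries (1,1,1,1,1).

From H_k ≅ ker(∂_k) / im(∂_{k+1}) we obtain:

  H_0: rank C_0 − rank ∂_1 = 5 − 4 = 1, and the invariant factors of ∂_1 are all 1, so H_0 = Z.
  H_1: rank ker ∂_1 − rank ∂_2 = (9 − 4) − 5 = 0, and the invariant factors of ∂_2 are all 1, so H_1 = 0.
  H_2: rank ker ∂_2 − rank ∂_3 = (6 − 5) − 0 = 1, and there is no ∂_3, so H_2 = Z.

H_0 = Z,  H_1 = 0,  H_2 = Z.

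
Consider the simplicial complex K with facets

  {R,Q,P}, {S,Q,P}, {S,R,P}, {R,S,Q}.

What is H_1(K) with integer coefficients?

We work with the vertex ordering P < Q < R < S. The simplices of K, each written with vertices in increasing order, are:

  0-simplices (4): P, Q, R, S
  1-simplices (6): PQ, PR, PS, QR, QS, RS
  2-simplices (4): PQR, PQS, PRS, QRS

Hence C_0 ≅ Z^4, C_1 ≅ Z^6, C_2 ≅ Z^4.

∂_1: C_1 → C_0 sends each edge [p,q] (with p < q) to q − p. For instance
  ∂PQ = Q − P.
As a 4×6 matrix over Z this has rank 3, with invariant factors (1,1,1).

∂_2: C_2 → C_1 acts by ∂[p,q,r] = [q,r] − [p,r] + [p,q]. For instance
  ∂PRS = RS − PS + PR,
  ∂PQS = QS − PS + PQ.
This gives a 6×4 integer matrix of rank 3; reducing to Smith normal form yields diagonal entries (1,1,1).

Reading off H_k = ker ∂_k / im ∂_{k+1}:

  H_1: rank ker ∂_1 − rank ∂_2 = (6 − 3) − 3 = 0, and the invariant factors of ∂_2 are all 1, so H_1 ≅ 0.

(K is a triangulation of the 2-sphere S^2.)

H_1 ≅ 0.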